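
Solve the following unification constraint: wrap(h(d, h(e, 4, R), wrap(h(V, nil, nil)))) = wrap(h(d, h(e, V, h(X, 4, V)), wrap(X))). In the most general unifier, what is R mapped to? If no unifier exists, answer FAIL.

h(h(4, nil, nil), 4, 4)

Decompose wrap/1: h(d, h(e, 4, R), wrap(h(V, nil, nil))) = h(d, h(e, V, h(X, 4, V)), wrap(X)).
Decompose h/3: d = d,  h(e, 4, R) = h(e, V, h(X, 4, V)),  wrap(h(V, nil, nil)) = wrap(X).
Delete trivial equation d = d.
Decompose h/3: e = e,  4 = V,  R = h(X, 4, V).
Delete trivial equation e = e.
Bind V := 4; substituting into the remaining equations gives: R = h(X, 4, 4),  wrap(h(4, nil, nil)) = wrap(X).
Bind R := h(X, 4, 4); no other remaining equation mentions R.
Decompose wrap/1: h(4, nil, nil) = X.
Bind X := h(4, nil, nil). Substituting into the earlier binding gives R := h(h(4, nil, nil), 4, 4).
MGU = { V -> 4, R -> h(h(4, nil, nil), 4, 4), X -> h(4, nil, nil) }, so R -> h(h(4, nil, nil), 4, 4).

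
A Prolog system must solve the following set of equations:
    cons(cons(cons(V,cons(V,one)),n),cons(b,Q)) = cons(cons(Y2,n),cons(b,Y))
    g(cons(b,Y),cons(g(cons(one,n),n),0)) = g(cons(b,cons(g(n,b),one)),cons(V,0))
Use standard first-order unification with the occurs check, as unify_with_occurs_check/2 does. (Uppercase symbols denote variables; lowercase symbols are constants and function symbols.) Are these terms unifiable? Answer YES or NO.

YES

Decompose cons/2: cons(cons(V,cons(V,one)),n) = cons(Y2,n),  cons(b,Q) = cons(b,Y).
Decompose cons/2: cons(V,cons(V,one)) = Y2,  n = n.
Bind Y2 := cons(V,cons(V,one)); no other remaining equation mentions Y2.
Delete trivial equation n = n.
Decompose cons/2: b = b,  Q = Y.
Delete trivial equation b = b.
Bind Q := Y; no other remaining equation mentions Q.
Decompose g/2: cons(b,Y) = cons(b,cons(g(n,b),one)),  cons(g(cons(one,n),n),0) = cons(V,0).
Decompose cons/2: b = b,  Y = cons(g(n,b),one).
Delete trivial equation b = b.
Bind Y := cons(g(n,b),one); no other remaining equation mentions Y. Substituting into the earlier binding gives Q := cons(g(n,b),one).
Decompose cons/2: g(cons(one,n),n) = V,  0 = 0.
Bind V := g(cons(one,n),n); no other remaining equation mentions V. Substituting into the earlier binding gives Y2 := cons(g(cons(one,n),n),cons(g(cons(one,n),n),one)).
Delete trivial equation 0 = 0.
No equations remain and no clash or occurs-check failure arose, so a unifier exists.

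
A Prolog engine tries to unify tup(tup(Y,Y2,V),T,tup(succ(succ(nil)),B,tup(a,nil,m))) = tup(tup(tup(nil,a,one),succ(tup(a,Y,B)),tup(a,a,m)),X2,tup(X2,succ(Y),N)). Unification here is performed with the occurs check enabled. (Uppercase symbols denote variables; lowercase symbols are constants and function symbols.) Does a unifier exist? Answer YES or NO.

YES

Decompose tup/3: tup(Y,Y2,V) = tup(tup(nil,a,one),succ(tup(a,Y,B)),tup(a,a,m)),  T = X2,  tup(succ(succ(nil)),B,tup(a,nil,m)) = tup(X2,succ(Y),N).
Decompose tup/3: Y = tup(nil,a,one),  Y2 = succ(tup(a,Y,B)),  V = tup(a,a,m).
Bind Y := tup(nil,a,one); substituting into the 2 remaining equations that mention Y gives: Y2 = succ(tup(a,tup(nil,a,one),B)),  tup(succ(succ(nil)),B,tup(a,nil,m)) = tup(X2,succ(tup(nil,a,one)),N).
Bind Y2 := succ(tup(a,tup(nil,a,one),B)); no other remaining equation mentions Y2.
Bind V := tup(a,a,m); no other remaining equation mentions V.
Bind T := X2; no other remaining equation mentions T.
Decompose tup/3: succ(succ(nil)) = X2,  B = succ(tup(nil,a,one)),  tup(a,nil,m) = N.
Bind X2 := succ(succ(nil)); no other remaining equation mentions X2. Substituting into the earlier binding gives T := succ(succ(nil)).
Bind B := succ(tup(nil,a,one)); no other remaining equation mentions B. Substituting into the earlier binding gives Y2 := succ(tup(a,tup(nil,a,one),succ(tup(nil,a,one)))).
Bind N := tup(a,nil,m).
No equations remain and no clash or occurs-check failure arose, so a unifier exists.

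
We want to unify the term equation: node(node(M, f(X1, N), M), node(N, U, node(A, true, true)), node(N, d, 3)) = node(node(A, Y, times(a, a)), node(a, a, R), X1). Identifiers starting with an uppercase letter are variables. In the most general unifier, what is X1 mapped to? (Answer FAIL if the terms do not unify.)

Decompose node/3: node(M, f(X1, N), M) = node(A, Y, times(a, a)),  node(N, U, node(A, true, true)) = node(a, a, R),  node(N, d, 3) = X1.
Decompose node/3: M = A,  f(X1, N) = Y,  M = times(a, a).
Bind M := A; substituting into the one remaining equation that mentions M gives: A = times(a, a).
Bind Y := f(X1, N); no other remaining equation mentions Y.
Bind A := times(a, a); substituting into the one remaining equation that mentions A gives: node(N, U, node(times(a, a), true, true)) = node(a, a, R). Substituting into the earlier binding gives M := times(a, a).
Decompose node/3: N = a,  U = a,  node(times(a, a), true, true) = R.
Bind N := a; substituting into the one remaining equation that mentions N gives: node(a, d, 3) = X1. Substituting into the earlier binding gives Y := f(X1, a).
Bind U := a; no other remaining equation mentions U.
Bind R := node(times(a, a), true, true); no other remaining equation mentions R.
Bind X1 := node(a, d, 3). Substituting into the earlier binding gives Y := f(node(a, d, 3), a).
MGU = { M := times(a, a), Y := f(node(a, d, 3), a), A := times(a, a), N := a, U := a, R := node(times(a, a), true, true), X1 := node(a, d, 3) }, so X1 := node(a, d, 3).

node(a, d, 3)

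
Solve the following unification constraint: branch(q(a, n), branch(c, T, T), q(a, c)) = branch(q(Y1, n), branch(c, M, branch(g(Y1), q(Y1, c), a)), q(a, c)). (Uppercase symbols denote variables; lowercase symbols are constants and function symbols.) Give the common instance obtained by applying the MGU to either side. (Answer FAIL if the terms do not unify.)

Decompose branch/3: q(a, n) = q(Y1, n),  branch(c, T, T) = branch(c, M, branch(g(Y1), q(Y1, c), a)),  q(a, c) = q(a, c).
Decompose q/2: a = Y1,  n = n.
Bind Y1 := a; substituting into the one remaining equation that mentions Y1 gives: branch(c, T, T) = branch(c, M, branch(g(a), q(a, c), a)).
Delete trivial equation n = n.
Decompose branch/3: c = c,  T = M,  T = branch(g(a), q(a, c), a).
Delete trivial equation c = c.
Bind T := M; substituting into the one remaining equation that mentions T gives: M = branch(g(a), q(a, c), a).
Bind M := branch(g(a), q(a, c), a); no other remaining equation mentions M. Substituting into the earlier binding gives T := branch(g(a), q(a, c), a).
Delete trivial equation q(a, c) = q(a, c).
Applying the MGU to either side gives branch(q(a, n), branch(c, branch(g(a), q(a, c), a), branch(g(a), q(a, c), a)), q(a, c)).

branch(q(a, n), branch(c, branch(g(a), q(a, c), a), branch(g(a), q(a, c), a)), q(a, c))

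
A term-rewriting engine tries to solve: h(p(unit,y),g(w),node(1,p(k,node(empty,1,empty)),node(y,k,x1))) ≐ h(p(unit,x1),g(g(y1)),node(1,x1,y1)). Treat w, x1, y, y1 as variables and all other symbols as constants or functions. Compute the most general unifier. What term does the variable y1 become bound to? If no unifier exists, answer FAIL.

node(p(k,node(empty,1,empty)),k,p(k,node(empty,1,empty)))

Decompose h/3: p(unit,y) ≐ p(unit,x1),  g(w) ≐ g(g(y1)),  node(1,p(k,node(empty,1,empty)),node(y,k,x1)) ≐ node(1,x1,y1).
Decompose p/2: unit ≐ unit,  y ≐ x1.
Delete trivial equation unit ≐ unit.
Bind y := x1; substituting into the one remaining equation that mentions y gives: node(1,p(k,node(empty,1,empty)),node(x1,k,x1)) ≐ node(1,x1,y1).
Decompose g/1: w ≐ g(y1).
Bind w := g(y1); no other remaining equation mentions w.
Decompose node/3: 1 ≐ 1,  p(k,node(empty,1,empty)) ≐ x1,  node(x1,k,x1) ≐ y1.
Delete trivial equation 1 ≐ 1.
Bind x1 := p(k,node(empty,1,empty)); substituting into the remaining equation gives: node(p(k,node(empty,1,empty)),k,p(k,node(empty,1,empty))) ≐ y1. Substituting into the earlier binding gives y := p(k,node(empty,1,empty)).
Bind y1 := node(p(k,node(empty,1,empty)),k,p(k,node(empty,1,empty))). Substituting into the earlier binding gives w := g(node(p(k,node(empty,1,empty)),k,p(k,node(empty,1,empty)))).
MGU = { y := p(k,node(empty,1,empty)), w := g(node(p(k,node(empty,1,empty)),k,p(k,node(empty,1,empty)))), x1 := p(k,node(empty,1,empty)), y1 := node(p(k,node(empty,1,empty)),k,p(k,node(empty,1,empty))) }, so y1 := node(p(k,node(empty,1,empty)),k,p(k,node(empty,1,empty))).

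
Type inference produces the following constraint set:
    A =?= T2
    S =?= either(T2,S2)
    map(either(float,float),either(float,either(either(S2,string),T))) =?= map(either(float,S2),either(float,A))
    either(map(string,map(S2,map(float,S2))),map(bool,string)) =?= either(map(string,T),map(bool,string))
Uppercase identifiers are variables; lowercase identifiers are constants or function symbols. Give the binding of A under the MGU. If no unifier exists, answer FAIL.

Bind A := T2; substituting into the one remaining equation that mentions A gives: map(either(float,float),either(float,either(either(S2,string),T))) =?= map(either(float,S2),either(float,T2)).
Bind S := either(T2,S2); no other remaining equation mentions S.
Decompose map/2: either(float,float) =?= either(float,S2),  either(float,either(either(S2,string),T)) =?= either(float,T2).
Decompose either/2: float =?= float,  float =?= S2.
Delete trivial equation float =?= float.
Bind S2 := float; substituting into the remaining equations gives: either(float,either(either(float,string),T)) =?= either(float,T2),  either(map(string,map(float,map(float,float))),map(bool,string)) =?= either(map(string,T),map(bool,string)). Substituting into the earlier binding gives S := either(T2,float).
Decompose either/2: float =?= float,  either(either(float,string),T) =?= T2.
Delete trivial equation float =?= float.
Bind T2 := either(either(float,string),T); no other remaining equation mentions T2. Substituting into the earlier bindings gives A := either(either(float,string),T), S := either(either(either(float,string),T),float).
Decompose either/2: map(string,map(float,map(float,float))) =?= map(string,T),  map(bool,string) =?= map(bool,string).
Decompose map/2: string =?= string,  map(float,map(float,float)) =?= T.
Delete trivial equation string =?= string.
Bind T := map(float,map(float,float)); no other remaining equation mentions T. Substituting into the earlier bindings gives A := either(either(float,string),map(float,map(float,float))), S := either(either(either(float,string),map(float,map(float,float))),float), T2 := either(either(float,string),map(float,map(float,float))).
Delete trivial equation map(bool,string) =?= map(bool,string).
MGU = { A -> either(either(float,string),map(float,map(float,float))), S -> either(either(either(float,string),map(float,map(float,float))),float), S2 -> float, T2 -> either(either(float,string),map(float,map(float,float))), T -> map(float,map(float,float)) }, so A -> either(either(float,string),map(float,map(float,float))).

either(either(float,string),map(float,map(float,float)))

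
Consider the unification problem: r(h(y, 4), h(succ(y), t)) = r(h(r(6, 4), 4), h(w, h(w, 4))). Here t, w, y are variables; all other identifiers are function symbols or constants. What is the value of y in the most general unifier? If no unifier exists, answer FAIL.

r(6, 4)

Decompose r/2: h(y, 4) = h(r(6, 4), 4),  h(succ(y), t) = h(w, h(w, 4)).
Decompose h/2: y = r(6, 4),  4 = 4.
Bind y := r(6, 4); substituting into the one remaining equation that mentions y gives: h(succ(r(6, 4)), t) = h(w, h(w, 4)).
Delete trivial equation 4 = 4.
Decompose h/2: succ(r(6, 4)) = w,  t = h(w, 4).
Bind w := succ(r(6, 4)); substituting into the remaining equation gives: t = h(succ(r(6, 4)), 4).
Bind t := h(succ(r(6, 4)), 4).
MGU = { y := r(6, 4), w := succ(r(6, 4)), t := h(succ(r(6, 4)), 4) }, so y := r(6, 4).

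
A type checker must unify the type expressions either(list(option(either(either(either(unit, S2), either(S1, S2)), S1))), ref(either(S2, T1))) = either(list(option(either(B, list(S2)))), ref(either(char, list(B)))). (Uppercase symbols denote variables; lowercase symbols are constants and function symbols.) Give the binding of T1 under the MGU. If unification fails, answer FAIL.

list(either(either(unit, char), either(list(char), char)))

Decompose either/2: list(option(either(either(either(unit, S2), either(S1, S2)), S1))) = list(option(either(B, list(S2)))),  ref(either(S2, T1)) = ref(either(char, list(B))).
Decompose list/1: option(either(either(either(unit, S2), either(S1, S2)), S1)) = option(either(B, list(S2))).
Decompose option/1: either(either(either(unit, S2), either(S1, S2)), S1) = either(B, list(S2)).
Decompose either/2: either(either(unit, S2), either(S1, S2)) = B,  S1 = list(S2).
Bind B := either(either(unit, S2), either(S1, S2)); substituting into the one remaining equation that mentions B gives: ref(either(S2, T1)) = ref(either(char, list(either(either(unit, S2), either(S1, S2))))).
Bind S1 := list(S2); substituting into the remaining equation gives: ref(either(S2, T1)) = ref(either(char, list(either(either(unit, S2), either(list(S2), S2))))). Substituting into the earlier binding gives B := either(either(unit, S2), either(list(S2), S2)).
Decompose ref/1: either(S2, T1) = either(char, list(either(either(unit, S2), either(list(S2), S2)))).
Decompose either/2: S2 = char,  T1 = list(either(either(unit, S2), either(list(S2), S2))).
Bind S2 := char; substituting into the remaining equation gives: T1 = list(either(either(unit, char), either(list(char), char))). Substituting into the earlier bindings gives B := either(either(unit, char), either(list(char), char)), S1 := list(char).
Bind T1 := list(either(either(unit, char), either(list(char), char))).
MGU = { B ↦ either(either(unit, char), either(list(char), char)), S1 ↦ list(char), S2 ↦ char, T1 ↦ list(either(either(unit, char), either(list(char), char))) }, so T1 ↦ list(either(either(unit, char), either(list(char), char))).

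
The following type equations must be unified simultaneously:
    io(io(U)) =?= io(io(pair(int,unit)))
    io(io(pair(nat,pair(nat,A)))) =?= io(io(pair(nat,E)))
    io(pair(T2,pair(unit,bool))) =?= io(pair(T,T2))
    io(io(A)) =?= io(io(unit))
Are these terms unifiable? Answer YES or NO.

YES

Decompose io/1: io(U) =?= io(pair(int,unit)).
Decompose io/1: U =?= pair(int,unit).
Bind U := pair(int,unit); no other remaining equation mentions U.
Decompose io/1: io(pair(nat,pair(nat,A))) =?= io(pair(nat,E)).
Decompose io/1: pair(nat,pair(nat,A)) =?= pair(nat,E).
Decompose pair/2: nat =?= nat,  pair(nat,A) =?= E.
Delete trivial equation nat =?= nat.
Bind E := pair(nat,A); no other remaining equation mentions E.
Decompose io/1: pair(T2,pair(unit,bool)) =?= pair(T,T2).
Decompose pair/2: T2 =?= T,  pair(unit,bool) =?= T2.
Bind T2 := T; substituting into the one remaining equation that mentions T2 gives: pair(unit,bool) =?= T.
Bind T := pair(unit,bool); no other remaining equation mentions T. Substituting into the earlier binding gives T2 := pair(unit,bool).
Decompose io/1: io(A) =?= io(unit).
Decompose io/1: A =?= unit.
Bind A := unit. Substituting into the earlier binding gives E := pair(nat,unit).
No equations remain and no clash or occurs-check failure arose, so a unifier exists.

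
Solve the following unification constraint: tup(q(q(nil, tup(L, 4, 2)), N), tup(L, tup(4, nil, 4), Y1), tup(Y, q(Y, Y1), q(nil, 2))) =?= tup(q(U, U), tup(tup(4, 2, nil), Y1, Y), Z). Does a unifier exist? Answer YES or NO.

Decompose tup/3: q(q(nil, tup(L, 4, 2)), N) =?= q(U, U),  tup(L, tup(4, nil, 4), Y1) =?= tup(tup(4, 2, nil), Y1, Y),  tup(Y, q(Y, Y1), q(nil, 2)) =?= Z.
Decompose q/2: q(nil, tup(L, 4, 2)) =?= U,  N =?= U.
Bind U := q(nil, tup(L, 4, 2)); substituting into the one remaining equation that mentions U gives: N =?= q(nil, tup(L, 4, 2)).
Bind N := q(nil, tup(L, 4, 2)); no other remaining equation mentions N.
Decompose tup/3: L =?= tup(4, 2, nil),  tup(4, nil, 4) =?= Y1,  Y1 =?= Y.
Bind L := tup(4, 2, nil); no other remaining equation mentions L. Substituting into the earlier bindings gives U := q(nil, tup(tup(4, 2, nil), 4, 2)), N := q(nil, tup(tup(4, 2, nil), 4, 2)).
Bind Y1 := tup(4, nil, 4); substituting into the remaining equations gives: tup(4, nil, 4) =?= Y,  tup(Y, q(Y, tup(4, nil, 4)), q(nil, 2)) =?= Z.
Bind Y := tup(4, nil, 4); substituting into the remaining equation gives: tup(tup(4, nil, 4), q(tup(4, nil, 4), tup(4, nil, 4)), q(nil, 2)) =?= Z.
Bind Z := tup(tup(4, nil, 4), q(tup(4, nil, 4), tup(4, nil, 4)), q(nil, 2)).
No equations remain and no clash or occurs-check failure arose, so a unifier exists.

YES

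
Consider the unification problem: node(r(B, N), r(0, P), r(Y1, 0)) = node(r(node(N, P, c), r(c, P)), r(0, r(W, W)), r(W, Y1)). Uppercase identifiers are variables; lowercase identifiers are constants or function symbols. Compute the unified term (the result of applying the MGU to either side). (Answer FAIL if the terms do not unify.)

Decompose node/3: r(B, N) = r(node(N, P, c), r(c, P)),  r(0, P) = r(0, r(W, W)),  r(Y1, 0) = r(W, Y1).
Decompose r/2: B = node(N, P, c),  N = r(c, P).
Bind B := node(N, P, c); no other remaining equation mentions B.
Bind N := r(c, P); no other remaining equation mentions N. Substituting into the earlier binding gives B := node(r(c, P), P, c).
Decompose r/2: 0 = 0,  P = r(W, W).
Delete trivial equation 0 = 0.
Bind P := r(W, W); no other remaining equation mentions P. Substituting into the earlier bindings gives B := node(r(c, r(W, W)), r(W, W), c), N := r(c, r(W, W)).
Decompose r/2: Y1 = W,  0 = Y1.
Bind Y1 := W; substituting into the remaining equation gives: 0 = W.
Bind W := 0. Substituting into the earlier bindings gives B := node(r(c, r(0, 0)), r(0, 0), c), N := r(c, r(0, 0)), P := r(0, 0), Y1 := 0.
Applying the MGU to either side gives node(r(node(r(c, r(0, 0)), r(0, 0), c), r(c, r(0, 0))), r(0, r(0, 0)), r(0, 0)).

node(r(node(r(c, r(0, 0)), r(0, 0), c), r(c, r(0, 0))), r(0, r(0, 0)), r(0, 0))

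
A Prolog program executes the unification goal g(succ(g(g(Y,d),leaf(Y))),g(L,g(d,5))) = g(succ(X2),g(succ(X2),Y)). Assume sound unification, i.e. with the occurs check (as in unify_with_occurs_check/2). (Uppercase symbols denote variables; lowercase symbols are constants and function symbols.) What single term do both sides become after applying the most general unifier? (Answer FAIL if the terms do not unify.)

Decompose g/2: succ(g(g(Y,d),leaf(Y))) = succ(X2),  g(L,g(d,5)) = g(succ(X2),Y).
Decompose succ/1: g(g(Y,d),leaf(Y)) = X2.
Bind X2 := g(g(Y,d),leaf(Y)); substituting into the remaining equation gives: g(L,g(d,5)) = g(succ(g(g(Y,d),leaf(Y))),Y).
Decompose g/2: L = succ(g(g(Y,d),leaf(Y))),  g(d,5) = Y.
Bind L := succ(g(g(Y,d),leaf(Y))); no other remaining equation mentions L.
Bind Y := g(d,5). Substituting into the earlier bindings gives X2 := g(g(g(d,5),d),leaf(g(d,5))), L := succ(g(g(g(d,5),d),leaf(g(d,5)))).
Applying the MGU to either side gives g(succ(g(g(g(d,5),d),leaf(g(d,5)))),g(succ(g(g(g(d,5),d),leaf(g(d,5)))),g(d,5))).

g(succ(g(g(g(d,5),d),leaf(g(d,5)))),g(succ(g(g(g(d,5),d),leaf(g(d,5)))),g(d,5)))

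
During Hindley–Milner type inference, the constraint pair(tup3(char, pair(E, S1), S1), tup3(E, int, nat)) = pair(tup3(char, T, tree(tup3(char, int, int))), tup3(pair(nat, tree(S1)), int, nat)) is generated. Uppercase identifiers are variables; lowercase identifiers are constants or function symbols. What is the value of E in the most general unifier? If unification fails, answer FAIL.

Decompose pair/2: tup3(char, pair(E, S1), S1) = tup3(char, T, tree(tup3(char, int, int))),  tup3(E, int, nat) = tup3(pair(nat, tree(S1)), int, nat).
Decompose tup3/3: char = char,  pair(E, S1) = T,  S1 = tree(tup3(char, int, int)).
Delete trivial equation char = char.
Bind T := pair(E, S1); no other remaining equation mentions T.
Bind S1 := tree(tup3(char, int, int)); substituting into the remaining equation gives: tup3(E, int, nat) = tup3(pair(nat, tree(tree(tup3(char, int, int)))), int, nat). Substituting into the earlier binding gives T := pair(E, tree(tup3(char, int, int))).
Decompose tup3/3: E = pair(nat, tree(tree(tup3(char, int, int)))),  int = int,  nat = nat.
Bind E := pair(nat, tree(tree(tup3(char, int, int)))); no other remaining equation mentions E. Substituting into the earlier binding gives T := pair(pair(nat, tree(tree(tup3(char, int, int)))), tree(tup3(char, int, int))).
Delete trivial equation int = int.
Delete trivial equation nat = nat.
MGU = { T ↦ pair(pair(nat, tree(tree(tup3(char, int, int)))), tree(tup3(char, int, int))), S1 ↦ tree(tup3(char, int, int)), E ↦ pair(nat, tree(tree(tup3(char, int, int)))) }, so E ↦ pair(nat, tree(tree(tup3(char, int, int)))).

pair(nat, tree(tree(tup3(char, int, int))))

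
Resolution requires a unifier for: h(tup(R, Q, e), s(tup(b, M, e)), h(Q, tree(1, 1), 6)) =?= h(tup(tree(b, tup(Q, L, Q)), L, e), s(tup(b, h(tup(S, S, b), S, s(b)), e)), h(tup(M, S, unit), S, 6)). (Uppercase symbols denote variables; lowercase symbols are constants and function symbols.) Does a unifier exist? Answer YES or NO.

YES

Decompose h/3: tup(R, Q, e) =?= tup(tree(b, tup(Q, L, Q)), L, e),  s(tup(b, M, e)) =?= s(tup(b, h(tup(S, S, b), S, s(b)), e)),  h(Q, tree(1, 1), 6) =?= h(tup(M, S, unit), S, 6).
Decompose tup/3: R =?= tree(b, tup(Q, L, Q)),  Q =?= L,  e =?= e.
Bind R := tree(b, tup(Q, L, Q)); no other remaining equation mentions R.
Bind Q := L; substituting into the one remaining equation that mentions Q gives: h(L, tree(1, 1), 6) =?= h(tup(M, S, unit), S, 6). Substituting into the earlier binding gives R := tree(b, tup(L, L, L)).
Delete trivial equation e =?= e.
Decompose s/1: tup(b, M, e) =?= tup(b, h(tup(S, S, b), S, s(b)), e).
Decompose tup/3: b =?= b,  M =?= h(tup(S, S, b), S, s(b)),  e =?= e.
Delete trivial equation b =?= b.
Bind M := h(tup(S, S, b), S, s(b)); substituting into the one remaining equation that mentions M gives: h(L, tree(1, 1), 6) =?= h(tup(h(tup(S, S, b), S, s(b)), S, unit), S, 6).
Delete trivial equation e =?= e.
Decompose h/3: L =?= tup(h(tup(S, S, b), S, s(b)), S, unit),  tree(1, 1) =?= S,  6 =?= 6.
Bind L := tup(h(tup(S, S, b), S, s(b)), S, unit); no other remaining equation mentions L. Substituting into the earlier bindings gives R := tree(b, tup(tup(h(tup(S, S, b), S, s(b)), S, unit), tup(h(tup(S, S, b), S, s(b)), S, unit), tup(h(tup(S, S, b), S, s(b)), S, unit))), Q := tup(h(tup(S, S, b), S, s(b)), S, unit).
Bind S := tree(1, 1); no other remaining equation mentions S. Substituting into the earlier bindings gives R := tree(b, tup(tup(h(tup(tree(1, 1), tree(1, 1), b), tree(1, 1), s(b)), tree(1, 1), unit), tup(h(tup(tree(1, 1), tree(1, 1), b), tree(1, 1), s(b)), tree(1, 1), unit), tup(h(tup(tree(1, 1), tree(1, 1), b), tree(1, 1), s(b)), tree(1, 1), unit))), Q := tup(h(tup(tree(1, 1), tree(1, 1), b), tree(1, 1), s(b)), tree(1, 1), unit), M := h(tup(tree(1, 1), tree(1, 1), b), tree(1, 1), s(b)), L := tup(h(tup(tree(1, 1), tree(1, 1), b), tree(1, 1), s(b)), tree(1, 1), unit).
Delete trivial equation 6 =?= 6.
No equations remain and no clash or occurs-check failure arose, so a unifier exists.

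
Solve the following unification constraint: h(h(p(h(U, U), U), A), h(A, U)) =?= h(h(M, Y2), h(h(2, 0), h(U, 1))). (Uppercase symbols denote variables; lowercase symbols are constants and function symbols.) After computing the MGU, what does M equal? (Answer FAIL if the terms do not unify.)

FAIL

Decompose h/2: h(p(h(U, U), U), A) =?= h(M, Y2),  h(A, U) =?= h(h(2, 0), h(U, 1)).
Decompose h/2: p(h(U, U), U) =?= M,  A =?= Y2.
Bind M := p(h(U, U), U); no other remaining equation mentions M.
Bind A := Y2; substituting into the remaining equation gives: h(Y2, U) =?= h(h(2, 0), h(U, 1)).
Decompose h/2: Y2 =?= h(2, 0),  U =?= h(U, 1).
Bind Y2 := h(2, 0); no other remaining equation mentions Y2. Substituting into the earlier binding gives A := h(2, 0).
Occurs check fails: U occurs in h(U, 1); the equation U =?= h(U, 1) has no finite solution.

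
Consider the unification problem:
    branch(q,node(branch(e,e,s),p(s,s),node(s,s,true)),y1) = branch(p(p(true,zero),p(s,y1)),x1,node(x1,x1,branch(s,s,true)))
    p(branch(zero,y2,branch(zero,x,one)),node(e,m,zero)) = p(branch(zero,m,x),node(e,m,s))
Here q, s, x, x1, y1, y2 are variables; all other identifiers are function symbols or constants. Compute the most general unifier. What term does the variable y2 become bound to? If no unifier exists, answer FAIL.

Decompose branch/3: q = p(p(true,zero),p(s,y1)),  node(branch(e,e,s),p(s,s),node(s,s,true)) = x1,  y1 = node(x1,x1,branch(s,s,true)).
Bind q := p(p(true,zero),p(s,y1)); no other remaining equation mentions q.
Bind x1 := node(branch(e,e,s),p(s,s),node(s,s,true)); substituting into the one remaining equation that mentions x1 gives: y1 = node(node(branch(e,e,s),p(s,s),node(s,s,true)),node(branch(e,e,s),p(s,s),node(s,s,true)),branch(s,s,true)).
Bind y1 := node(node(branch(e,e,s),p(s,s),node(s,s,true)),node(branch(e,e,s),p(s,s),node(s,s,true)),branch(s,s,true)); no other remaining equation mentions y1. Substituting into the earlier binding gives q := p(p(true,zero),p(s,node(node(branch(e,e,s),p(s,s),node(s,s,true)),node(branch(e,e,s),p(s,s),node(s,s,true)),branch(s,s,true)))).
Decompose p/2: branch(zero,y2,branch(zero,x,one)) = branch(zero,m,x),  node(e,m,zero) = node(e,m,s).
Decompose branch/3: zero = zero,  y2 = m,  branch(zero,x,one) = x.
Delete trivial equation zero = zero.
Bind y2 := m; no other remaining equation mentions y2.
Occurs check fails: x occurs in branch(zero,x,one); the equation x = branch(zero,x,one) has no finite solution.

FAIL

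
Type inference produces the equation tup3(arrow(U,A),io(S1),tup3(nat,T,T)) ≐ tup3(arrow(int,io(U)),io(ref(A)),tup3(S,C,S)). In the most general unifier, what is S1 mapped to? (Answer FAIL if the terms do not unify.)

Decompose tup3/3: arrow(U,A) ≐ arrow(int,io(U)),  io(S1) ≐ io(ref(A)),  tup3(nat,T,T) ≐ tup3(S,C,S).
Decompose arrow/2: U ≐ int,  A ≐ io(U).
Bind U := int; substituting into the one remaining equation that mentions U gives: A ≐ io(int).
Bind A := io(int); substituting into the one remaining equation that mentions A gives: io(S1) ≐ io(ref(io(int))).
Decompose io/1: S1 ≐ ref(io(int)).
Bind S1 := ref(io(int)); no other remaining equation mentions S1.
Decompose tup3/3: nat ≐ S,  T ≐ C,  T ≐ S.
Bind S := nat; substituting into the one remaining equation that mentions S gives: T ≐ nat.
Bind T := C; substituting into the remaining equation gives: C ≐ nat.
Bind C := nat. Substituting into the earlier binding gives T := nat.
MGU = { U ↦ int, A ↦ io(int), S1 ↦ ref(io(int)), S ↦ nat, T ↦ nat, C ↦ nat }, so S1 ↦ ref(io(int)).

ref(io(int))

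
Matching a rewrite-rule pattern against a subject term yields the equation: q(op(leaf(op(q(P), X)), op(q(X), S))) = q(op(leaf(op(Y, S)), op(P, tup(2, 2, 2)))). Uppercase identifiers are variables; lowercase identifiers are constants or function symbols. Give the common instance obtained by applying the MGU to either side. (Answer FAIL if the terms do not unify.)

q(op(leaf(op(q(q(tup(2, 2, 2))), tup(2, 2, 2))), op(q(tup(2, 2, 2)), tup(2, 2, 2))))

Decompose q/1: op(leaf(op(q(P), X)), op(q(X), S)) = op(leaf(op(Y, S)), op(P, tup(2, 2, 2))).
Decompose op/2: leaf(op(q(P), X)) = leaf(op(Y, S)),  op(q(X), S) = op(P, tup(2, 2, 2)).
Decompose leaf/1: op(q(P), X) = op(Y, S).
Decompose op/2: q(P) = Y,  X = S.
Bind Y := q(P); no other remaining equation mentions Y.
Bind X := S; substituting into the remaining equation gives: op(q(S), S) = op(P, tup(2, 2, 2)).
Decompose op/2: q(S) = P,  S = tup(2, 2, 2).
Bind P := q(S); no other remaining equation mentions P. Substituting into the earlier binding gives Y := q(q(S)).
Bind S := tup(2, 2, 2). Substituting into the earlier bindings gives Y := q(q(tup(2, 2, 2))), X := tup(2, 2, 2), P := q(tup(2, 2, 2)).
Applying the MGU to either side gives q(op(leaf(op(q(q(tup(2, 2, 2))), tup(2, 2, 2))), op(q(tup(2, 2, 2)), tup(2, 2, 2)))).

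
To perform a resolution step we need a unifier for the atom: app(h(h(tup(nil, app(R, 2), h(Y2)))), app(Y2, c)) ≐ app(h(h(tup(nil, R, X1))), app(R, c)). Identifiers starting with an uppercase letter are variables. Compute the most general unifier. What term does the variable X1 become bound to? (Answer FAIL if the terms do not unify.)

Decompose app/2: h(h(tup(nil, app(R, 2), h(Y2)))) ≐ h(h(tup(nil, R, X1))),  app(Y2, c) ≐ app(R, c).
Decompose h/1: h(tup(nil, app(R, 2), h(Y2))) ≐ h(tup(nil, R, X1)).
Decompose h/1: tup(nil, app(R, 2), h(Y2)) ≐ tup(nil, R, X1).
Decompose tup/3: nil ≐ nil,  app(R, 2) ≐ R,  h(Y2) ≐ X1.
Delete trivial equation nil ≐ nil.
Occurs check fails: R occurs in app(R, 2); the equation R ≐ app(R, 2) has no finite solution.

FAIL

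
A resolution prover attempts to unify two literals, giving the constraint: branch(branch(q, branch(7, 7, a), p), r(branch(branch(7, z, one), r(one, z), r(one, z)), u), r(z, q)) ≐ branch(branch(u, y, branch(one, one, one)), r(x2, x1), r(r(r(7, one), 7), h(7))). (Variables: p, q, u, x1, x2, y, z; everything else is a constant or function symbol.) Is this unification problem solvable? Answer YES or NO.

YES

Decompose branch/3: branch(q, branch(7, 7, a), p) ≐ branch(u, y, branch(one, one, one)),  r(branch(branch(7, z, one), r(one, z), r(one, z)), u) ≐ r(x2, x1),  r(z, q) ≐ r(r(r(7, one), 7), h(7)).
Decompose branch/3: q ≐ u,  branch(7, 7, a) ≐ y,  p ≐ branch(one, one, one).
Bind q := u; substituting into the one remaining equation that mentions q gives: r(z, u) ≐ r(r(r(7, one), 7), h(7)).
Bind y := branch(7, 7, a); no other remaining equation mentions y.
Bind p := branch(one, one, one); no other remaining equation mentions p.
Decompose r/2: branch(branch(7, z, one), r(one, z), r(one, z)) ≐ x2,  u ≐ x1.
Bind x2 := branch(branch(7, z, one), r(one, z), r(one, z)); no other remaining equation mentions x2.
Bind u := x1; substituting into the remaining equation gives: r(z, x1) ≐ r(r(r(7, one), 7), h(7)). Substituting into the earlier binding gives q := x1.
Decompose r/2: z ≐ r(r(7, one), 7),  x1 ≐ h(7).
Bind z := r(r(7, one), 7); no other remaining equation mentions z. Substituting into the earlier binding gives x2 := branch(branch(7, r(r(7, one), 7), one), r(one, r(r(7, one), 7)), r(one, r(r(7, one), 7))).
Bind x1 := h(7). Substituting into the earlier bindings gives q := h(7), u := h(7).
No equations remain and no clash or occurs-check failure arose, so a unifier exists.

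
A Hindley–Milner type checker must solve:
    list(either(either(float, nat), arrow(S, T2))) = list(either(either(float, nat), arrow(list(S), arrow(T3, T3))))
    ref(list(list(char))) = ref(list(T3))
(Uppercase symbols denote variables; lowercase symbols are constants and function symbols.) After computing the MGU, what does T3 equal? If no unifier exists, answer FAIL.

Decompose list/1: either(either(float, nat), arrow(S, T2)) = either(either(float, nat), arrow(list(S), arrow(T3, T3))).
Decompose either/2: either(float, nat) = either(float, nat),  arrow(S, T2) = arrow(list(S), arrow(T3, T3)).
Delete trivial equation either(float, nat) = either(float, nat).
Decompose arrow/2: S = list(S),  T2 = arrow(T3, T3).
Occurs check fails: S occurs in list(S); the equation S = list(S) has no finite solution.

FAIL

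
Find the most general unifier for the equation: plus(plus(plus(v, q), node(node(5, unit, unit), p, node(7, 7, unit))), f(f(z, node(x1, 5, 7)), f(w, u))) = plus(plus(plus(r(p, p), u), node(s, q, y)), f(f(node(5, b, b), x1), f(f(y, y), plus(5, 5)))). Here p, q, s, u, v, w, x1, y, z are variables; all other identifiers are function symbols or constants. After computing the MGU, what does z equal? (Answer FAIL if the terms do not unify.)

Decompose plus/2: plus(plus(v, q), node(node(5, unit, unit), p, node(7, 7, unit))) = plus(plus(r(p, p), u), node(s, q, y)),  f(f(z, node(x1, 5, 7)), f(w, u)) = f(f(node(5, b, b), x1), f(f(y, y), plus(5, 5))).
Decompose plus/2: plus(v, q) = plus(r(p, p), u),  node(node(5, unit, unit), p, node(7, 7, unit)) = node(s, q, y).
Decompose plus/2: v = r(p, p),  q = u.
Bind v := r(p, p); no other remaining equation mentions v.
Bind q := u; substituting into the one remaining equation that mentions q gives: node(node(5, unit, unit), p, node(7, 7, unit)) = node(s, u, y).
Decompose node/3: node(5, unit, unit) = s,  p = u,  node(7, 7, unit) = y.
Bind s := node(5, unit, unit); no other remaining equation mentions s.
Bind p := u; no other remaining equation mentions p. Substituting into the earlier binding gives v := r(u, u).
Bind y := node(7, 7, unit); substituting into the remaining equation gives: f(f(z, node(x1, 5, 7)), f(w, u)) = f(f(node(5, b, b), x1), f(f(node(7, 7, unit), node(7, 7, unit)), plus(5, 5))).
Decompose f/2: f(z, node(x1, 5, 7)) = f(node(5, b, b), x1),  f(w, u) = f(f(node(7, 7, unit), node(7, 7, unit)), plus(5, 5)).
Decompose f/2: z = node(5, b, b),  node(x1, 5, 7) = x1.
Bind z := node(5, b, b); no other remaining equation mentions z.
Occurs check fails: x1 occurs in node(x1, 5, 7); the equation x1 = node(x1, 5, 7) has no finite solution.

FAIL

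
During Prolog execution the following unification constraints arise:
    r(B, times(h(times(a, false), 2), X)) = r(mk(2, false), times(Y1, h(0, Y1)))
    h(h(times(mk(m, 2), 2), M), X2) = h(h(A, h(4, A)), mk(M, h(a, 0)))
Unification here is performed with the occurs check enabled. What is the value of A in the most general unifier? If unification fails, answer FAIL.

times(mk(m, 2), 2)

Decompose r/2: B = mk(2, false),  times(h(times(a, false), 2), X) = times(Y1, h(0, Y1)).
Bind B := mk(2, false); no other remaining equation mentions B.
Decompose times/2: h(times(a, false), 2) = Y1,  X = h(0, Y1).
Bind Y1 := h(times(a, false), 2); substituting into the one remaining equation that mentions Y1 gives: X = h(0, h(times(a, false), 2)).
Bind X := h(0, h(times(a, false), 2)); no other remaining equation mentions X.
Decompose h/2: h(times(mk(m, 2), 2), M) = h(A, h(4, A)),  X2 = mk(M, h(a, 0)).
Decompose h/2: times(mk(m, 2), 2) = A,  M = h(4, A).
Bind A := times(mk(m, 2), 2); substituting into the one remaining equation that mentions A gives: M = h(4, times(mk(m, 2), 2)).
Bind M := h(4, times(mk(m, 2), 2)); substituting into the remaining equation gives: X2 = mk(h(4, times(mk(m, 2), 2)), h(a, 0)).
Bind X2 := mk(h(4, times(mk(m, 2), 2)), h(a, 0)).
MGU = { B -> mk(2, false), Y1 -> h(times(a, false), 2), X -> h(0, h(times(a, false), 2)), A -> times(mk(m, 2), 2), M -> h(4, times(mk(m, 2), 2)), X2 -> mk(h(4, times(mk(m, 2), 2)), h(a, 0)) }, so A -> times(mk(m, 2), 2).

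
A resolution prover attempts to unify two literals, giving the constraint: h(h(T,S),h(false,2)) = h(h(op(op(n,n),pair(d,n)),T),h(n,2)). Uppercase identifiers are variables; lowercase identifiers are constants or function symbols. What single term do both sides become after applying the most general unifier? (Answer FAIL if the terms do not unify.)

FAIL

Decompose h/2: h(T,S) = h(op(op(n,n),pair(d,n)),T),  h(false,2) = h(n,2).
Decompose h/2: T = op(op(n,n),pair(d,n)),  S = T.
Bind T := op(op(n,n),pair(d,n)); substituting into the one remaining equation that mentions T gives: S = op(op(n,n),pair(d,n)).
Bind S := op(op(n,n),pair(d,n)); no other remaining equation mentions S.
Decompose h/2: false = n,  2 = 2.
Clash: constants false and n differ; no unifier exists.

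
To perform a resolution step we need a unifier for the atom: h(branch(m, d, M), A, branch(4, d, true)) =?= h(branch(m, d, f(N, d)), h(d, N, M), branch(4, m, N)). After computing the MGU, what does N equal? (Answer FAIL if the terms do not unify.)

FAIL

Decompose h/3: branch(m, d, M) =?= branch(m, d, f(N, d)),  A =?= h(d, N, M),  branch(4, d, true) =?= branch(4, m, N).
Decompose branch/3: m =?= m,  d =?= d,  M =?= f(N, d).
Delete trivial equation m =?= m.
Delete trivial equation d =?= d.
Bind M := f(N, d); substituting into the one remaining equation that mentions M gives: A =?= h(d, N, f(N, d)).
Bind A := h(d, N, f(N, d)); no other remaining equation mentions A.
Decompose branch/3: 4 =?= 4,  d =?= m,  true =?= N.
Delete trivial equation 4 =?= 4.
Clash: constants d and m differ; no unifier exists.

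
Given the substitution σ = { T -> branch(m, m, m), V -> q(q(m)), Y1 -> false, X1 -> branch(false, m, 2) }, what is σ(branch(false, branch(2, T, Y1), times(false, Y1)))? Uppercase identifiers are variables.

branch(false, branch(2, branch(m, m, m), false), times(false, false))

Replace each occurrence of T with branch(m, m, m).
Replace each occurrence of Y1 with false.
Result: branch(false, branch(2, branch(m, m, m), false), times(false, false)).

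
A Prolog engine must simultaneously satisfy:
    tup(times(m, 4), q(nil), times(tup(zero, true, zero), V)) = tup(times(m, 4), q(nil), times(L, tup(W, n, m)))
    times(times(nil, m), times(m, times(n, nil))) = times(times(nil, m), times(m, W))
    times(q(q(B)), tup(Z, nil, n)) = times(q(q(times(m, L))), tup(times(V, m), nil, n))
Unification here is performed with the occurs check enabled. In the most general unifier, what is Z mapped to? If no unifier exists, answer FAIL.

Decompose tup/3: times(m, 4) = times(m, 4),  q(nil) = q(nil),  times(tup(zero, true, zero), V) = times(L, tup(W, n, m)).
Delete trivial equation times(m, 4) = times(m, 4).
Delete trivial equation q(nil) = q(nil).
Decompose times/2: tup(zero, true, zero) = L,  V = tup(W, n, m).
Bind L := tup(zero, true, zero); substituting into the one remaining equation that mentions L gives: times(q(q(B)), tup(Z, nil, n)) = times(q(q(times(m, tup(zero, true, zero)))), tup(times(V, m), nil, n)).
Bind V := tup(W, n, m); substituting into the one remaining equation that mentions V gives: times(q(q(B)), tup(Z, nil, n)) = times(q(q(times(m, tup(zero, true, zero)))), tup(times(tup(W, n, m), m), nil, n)).
Decompose times/2: times(nil, m) = times(nil, m),  times(m, times(n, nil)) = times(m, W).
Delete trivial equation times(nil, m) = times(nil, m).
Decompose times/2: m = m,  times(n, nil) = W.
Delete trivial equation m = m.
Bind W := times(n, nil); substituting into the remaining equation gives: times(q(q(B)), tup(Z, nil, n)) = times(q(q(times(m, tup(zero, true, zero)))), tup(times(tup(times(n, nil), n, m), m), nil, n)). Substituting into the earlier binding gives V := tup(times(n, nil), n, m).
Decompose times/2: q(q(B)) = q(q(times(m, tup(zero, true, zero)))),  tup(Z, nil, n) = tup(times(tup(times(n, nil), n, m), m), nil, n).
Decompose q/1: q(B) = q(times(m, tup(zero, true, zero))).
Decompose q/1: B = times(m, tup(zero, true, zero)).
Bind B := times(m, tup(zero, true, zero)); no other remaining equation mentions B.
Decompose tup/3: Z = times(tup(times(n, nil), n, m), m),  nil = nil,  n = n.
Bind Z := times(tup(times(n, nil), n, m), m); no other remaining equation mentions Z.
Delete trivial equation nil = nil.
Delete trivial equation n = n.
MGU = { L = tup(zero, true, zero), V = tup(times(n, nil), n, m), W = times(n, nil), B = times(m, tup(zero, true, zero)), Z = times(tup(times(n, nil), n, m), m) }, so Z = times(tup(times(n, nil), n, m), m).

times(tup(times(n, nil), n, m), m)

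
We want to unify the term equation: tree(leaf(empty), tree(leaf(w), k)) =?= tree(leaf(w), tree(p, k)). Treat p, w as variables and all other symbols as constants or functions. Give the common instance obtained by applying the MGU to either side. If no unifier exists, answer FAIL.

Decompose tree/2: leaf(empty) =?= leaf(w),  tree(leaf(w), k) =?= tree(p, k).
Decompose leaf/1: empty =?= w.
Bind w := empty; substituting into the remaining equation gives: tree(leaf(empty), k) =?= tree(p, k).
Decompose tree/2: leaf(empty) =?= p,  k =?= k.
Bind p := leaf(empty); no other remaining equation mentions p.
Delete trivial equation k =?= k.
Applying the MGU to either side gives tree(leaf(empty), tree(leaf(empty), k)).

tree(leaf(empty), tree(leaf(empty), k))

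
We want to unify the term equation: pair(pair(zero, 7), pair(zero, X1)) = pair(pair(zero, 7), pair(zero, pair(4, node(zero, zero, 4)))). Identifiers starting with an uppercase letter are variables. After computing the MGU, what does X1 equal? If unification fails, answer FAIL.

pair(4, node(zero, zero, 4))

Decompose pair/2: pair(zero, 7) = pair(zero, 7),  pair(zero, X1) = pair(zero, pair(4, node(zero, zero, 4))).
Delete trivial equation pair(zero, 7) = pair(zero, 7).
Decompose pair/2: zero = zero,  X1 = pair(4, node(zero, zero, 4)).
Delete trivial equation zero = zero.
Bind X1 := pair(4, node(zero, zero, 4)).
MGU = { X1 := pair(4, node(zero, zero, 4)) }, so X1 := pair(4, node(zero, zero, 4)).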